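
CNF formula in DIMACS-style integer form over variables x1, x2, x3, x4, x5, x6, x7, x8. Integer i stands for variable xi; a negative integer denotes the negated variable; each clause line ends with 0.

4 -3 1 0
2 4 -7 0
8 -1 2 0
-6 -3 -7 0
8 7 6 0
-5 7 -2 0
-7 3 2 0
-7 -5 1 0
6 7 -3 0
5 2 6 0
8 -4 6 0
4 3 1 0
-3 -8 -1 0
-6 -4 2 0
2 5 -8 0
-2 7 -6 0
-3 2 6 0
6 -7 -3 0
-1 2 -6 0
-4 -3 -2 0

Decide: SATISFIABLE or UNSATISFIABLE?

SATISFIABLE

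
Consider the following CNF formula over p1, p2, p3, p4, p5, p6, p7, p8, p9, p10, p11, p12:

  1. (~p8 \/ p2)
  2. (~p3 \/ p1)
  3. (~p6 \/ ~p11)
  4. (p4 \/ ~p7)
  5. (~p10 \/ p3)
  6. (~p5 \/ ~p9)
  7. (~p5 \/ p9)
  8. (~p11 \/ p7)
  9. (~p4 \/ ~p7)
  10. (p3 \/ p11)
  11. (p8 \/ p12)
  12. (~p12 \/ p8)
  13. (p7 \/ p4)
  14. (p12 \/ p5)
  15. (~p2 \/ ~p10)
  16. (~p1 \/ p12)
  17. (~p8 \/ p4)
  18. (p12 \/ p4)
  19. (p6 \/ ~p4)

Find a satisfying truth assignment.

p1=True, p2=True, p3=True, p4=True, p5=False, p6=True, p7=False, p8=True, p9=True, p10=False, p11=False, p12=True

Check each clause:
  1. (p2 \/ ~p8) — p2 is true.
  2. (p1 \/ ~p3) — p1 is true.
  3. (~p6 \/ ~p11) — ~p11 is true.
  4. (p4 \/ ~p7) — ~p7 is true.
  5. (p3 \/ ~p10) — p3 is true.
  6. (~p5 \/ ~p9) — ~p5 is true.
  7. (~p5 \/ p9) — p9 is true.
  8. (p7 \/ ~p11) — ~p11 is true.
  9. (~p7 \/ ~p4) — ~p7 is true.
  10. (p11 \/ p3) — p3 is true.
  11. (p12 \/ p8) — p8 is true.
  12. (p8 \/ ~p12) — p8 is true.
  13. (p4 \/ p7) — p4 is true.
  14. (p12 \/ p5) — p12 is true.
  15. (~p2 \/ ~p10) — ~p10 is true.
  16. (~p1 \/ p12) — p12 is true.
  17. (p4 \/ ~p8) — p4 is true.
  18. (p4 \/ p12) — p4 is true.
  19. (~p4 \/ p6) — p6 is true.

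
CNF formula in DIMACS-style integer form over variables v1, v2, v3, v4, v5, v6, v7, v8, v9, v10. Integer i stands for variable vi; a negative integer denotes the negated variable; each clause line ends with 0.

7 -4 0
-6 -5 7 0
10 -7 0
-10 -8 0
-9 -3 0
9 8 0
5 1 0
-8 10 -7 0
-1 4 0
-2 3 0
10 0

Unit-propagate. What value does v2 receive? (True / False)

(v10) is a unit clause: v10 = True.
In (~v10 | ~v8), ~v10 is now false; ~v8 must hold, so v8 = False.
(v8 | v9) with v8 = False leaves only v9, so v9 = True.
(~v3 | ~v9) with v9 = True leaves only ~v3, so v3 = False.
(v3 | ~v2): since v3 = False, the clause reduces to (~v2). v2 = False.

False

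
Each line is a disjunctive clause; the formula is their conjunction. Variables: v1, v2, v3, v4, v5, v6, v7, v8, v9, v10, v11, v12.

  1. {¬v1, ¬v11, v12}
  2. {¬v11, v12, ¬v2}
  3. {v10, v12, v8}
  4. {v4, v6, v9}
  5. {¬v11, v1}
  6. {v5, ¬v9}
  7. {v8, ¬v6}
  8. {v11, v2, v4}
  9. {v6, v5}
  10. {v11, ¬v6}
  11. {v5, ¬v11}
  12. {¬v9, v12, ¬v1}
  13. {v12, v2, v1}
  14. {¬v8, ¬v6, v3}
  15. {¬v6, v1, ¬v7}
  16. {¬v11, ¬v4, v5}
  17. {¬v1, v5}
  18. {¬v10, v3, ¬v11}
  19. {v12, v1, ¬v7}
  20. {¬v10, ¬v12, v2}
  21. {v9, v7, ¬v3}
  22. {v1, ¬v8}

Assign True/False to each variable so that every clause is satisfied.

Pure literal: v5 appears only positively; assign v5 = True.
Branch on v1: take v1 = True.
Try v2 = True.
For the remaining variables, v3 = False, v4 = False, v6 = False, v7 = True, v8 = False, v9 = True, v10 = True, v11 = False, v12 = True works.

v1=T, v2=T, v3=F, v4=F, v5=T, v6=F, v7=T, v8=F, v9=T, v10=T, v11=F, v12=T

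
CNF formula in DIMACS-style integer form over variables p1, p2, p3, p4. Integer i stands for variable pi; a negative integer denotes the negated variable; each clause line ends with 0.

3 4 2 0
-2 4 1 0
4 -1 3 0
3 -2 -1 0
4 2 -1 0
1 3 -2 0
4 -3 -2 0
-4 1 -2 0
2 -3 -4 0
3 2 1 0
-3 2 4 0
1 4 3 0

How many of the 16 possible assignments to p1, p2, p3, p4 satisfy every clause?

2

Satisfying assignments:
  p1=T p2=F p3=F p4=T
  p1=T p2=T p3=T p4=T
Count: 2.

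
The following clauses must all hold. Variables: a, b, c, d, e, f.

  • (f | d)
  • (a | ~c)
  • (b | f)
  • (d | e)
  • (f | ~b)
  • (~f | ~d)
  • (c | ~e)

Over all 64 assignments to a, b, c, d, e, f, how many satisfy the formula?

2

The models are:
  a=1 b=0 c=1 d=0 e=1 f=1
  a=1 b=1 c=1 d=0 e=1 f=1
That's 2 in total.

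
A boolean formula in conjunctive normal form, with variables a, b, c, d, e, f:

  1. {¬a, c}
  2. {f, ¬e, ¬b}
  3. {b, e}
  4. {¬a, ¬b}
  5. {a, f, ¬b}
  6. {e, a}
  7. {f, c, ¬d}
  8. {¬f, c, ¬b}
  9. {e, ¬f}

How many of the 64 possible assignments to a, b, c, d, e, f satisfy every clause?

Split on b, then f.
  b=T, f=T: remaining (a,c,d,e) ∈ {(F,T,F,T); (F,T,T,T)} — 2.
  b=T, f=F: a clause becomes empty — 0.
  b=F, f=T: d free; 3 ways for (a,c,e) × 2^1 = 6.
  b=F, f=F: 5 of the 16 assignments to (a,c,d,e) work.
Total: 2 + 0 + 6 + 5 = 13.

13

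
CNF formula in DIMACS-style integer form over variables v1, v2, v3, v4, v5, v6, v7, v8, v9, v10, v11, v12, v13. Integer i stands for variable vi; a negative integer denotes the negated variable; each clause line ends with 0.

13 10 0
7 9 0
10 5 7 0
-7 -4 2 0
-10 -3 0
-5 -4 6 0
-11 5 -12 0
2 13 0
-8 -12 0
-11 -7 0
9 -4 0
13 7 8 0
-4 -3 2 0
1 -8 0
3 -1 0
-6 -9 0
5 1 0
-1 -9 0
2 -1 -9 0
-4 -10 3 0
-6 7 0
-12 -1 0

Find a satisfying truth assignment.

v1=F, v2=T, v3=F, v4=F, v5=T, v6=F, v7=T, v8=F, v9=F, v10=T, v11=F, v12=F, v13=F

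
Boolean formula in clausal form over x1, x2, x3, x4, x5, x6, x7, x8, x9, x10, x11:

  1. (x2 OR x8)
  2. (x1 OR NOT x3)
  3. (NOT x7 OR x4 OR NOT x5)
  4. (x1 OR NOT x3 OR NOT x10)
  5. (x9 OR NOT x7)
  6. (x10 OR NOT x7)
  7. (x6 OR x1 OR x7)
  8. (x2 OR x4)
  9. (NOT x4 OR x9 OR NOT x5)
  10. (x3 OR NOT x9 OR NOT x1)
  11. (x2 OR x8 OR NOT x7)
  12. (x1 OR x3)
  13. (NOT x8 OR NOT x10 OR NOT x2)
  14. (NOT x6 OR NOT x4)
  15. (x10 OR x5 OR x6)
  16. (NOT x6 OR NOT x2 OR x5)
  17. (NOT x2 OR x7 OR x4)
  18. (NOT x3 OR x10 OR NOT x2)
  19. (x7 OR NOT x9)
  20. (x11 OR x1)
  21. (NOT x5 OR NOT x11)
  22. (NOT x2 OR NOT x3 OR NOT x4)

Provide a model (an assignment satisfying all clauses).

x1=1, x2=0, x3=0, x4=1, x5=0, x6=0, x7=0, x8=1, x9=0, x10=1, x11=1

Branch on x1: take x1 = True.
For the remaining variables, x2 = False, x3 = False, x4 = True, x5 = False, x6 = False, x7 = False, x8 = True, x9 = False, x10 = True, x11 = True works.
Every clause has at least one true literal under this assignment.
Check each clause:
  1. (x2 OR x8) — x8 is true.
  2. (x1 OR NOT x3) — x1 is true.
  3. (NOT x5 OR x4 OR NOT x7) — NOT x7 is true.
  4. (NOT x10 OR NOT x3 OR x1) — x1 is true.
  5. (x9 OR NOT x7) — NOT x7 is true.
  6. (NOT x7 OR x10) — NOT x7 is true.
  7. (x1 OR x7 OR x6) — x1 is true.
  8. (x2 OR x4) — x4 is true.
  9. (NOT x4 OR x9 OR NOT x5) — NOT x5 is true.
  10. (NOT x9 OR NOT x1 OR x3) — NOT x9 is true.
  11. (NOT x7 OR x2 OR x8) — x8 is true.
  12. (x1 OR x3) — x1 is true.
  13. (NOT x8 OR NOT x2 OR NOT x10) — NOT x2 is true.
  14. (NOT x4 OR NOT x6) — NOT x6 is true.
  15. (x10 OR x6 OR x5) — x10 is true.
  16. (NOT x6 OR x5 OR NOT x2) — NOT x6 is true.
  17. (x4 OR x7 OR NOT x2) — x4 is true.
  18. (NOT x2 OR x10 OR NOT x3) — x10 is true.
  19. (NOT x9 OR x7) — NOT x9 is true.
  20. (x11 OR x1) — x1 is true.
  21. (NOT x11 OR NOT x5) — NOT x5 is true.
  22. (NOT x3 OR NOT x4 OR NOT x2) — NOT x3 is true.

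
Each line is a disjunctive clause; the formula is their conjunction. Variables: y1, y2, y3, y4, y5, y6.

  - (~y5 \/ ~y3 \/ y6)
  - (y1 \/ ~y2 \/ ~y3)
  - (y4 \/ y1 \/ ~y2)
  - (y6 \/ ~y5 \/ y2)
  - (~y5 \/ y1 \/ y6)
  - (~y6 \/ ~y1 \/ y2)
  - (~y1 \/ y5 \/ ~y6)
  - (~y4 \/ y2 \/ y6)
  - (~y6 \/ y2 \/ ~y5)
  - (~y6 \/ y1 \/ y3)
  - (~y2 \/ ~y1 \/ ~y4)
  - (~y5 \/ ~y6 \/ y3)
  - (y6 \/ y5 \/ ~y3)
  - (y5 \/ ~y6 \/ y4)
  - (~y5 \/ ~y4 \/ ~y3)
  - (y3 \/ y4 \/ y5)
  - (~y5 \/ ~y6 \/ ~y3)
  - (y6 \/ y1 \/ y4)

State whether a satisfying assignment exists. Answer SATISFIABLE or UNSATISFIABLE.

Branch on y1: take y1 = False.
Branch on y2: take y2 = True.
  then y3 is forced to False.
  then y4 is forced to True.
  then y6 is forced to False.
  then y5 is forced to False.
So y1=F, y2=T, y3=F, y4=T, y5=F, y6=F is a satisfying assignment.

SATISFIABLE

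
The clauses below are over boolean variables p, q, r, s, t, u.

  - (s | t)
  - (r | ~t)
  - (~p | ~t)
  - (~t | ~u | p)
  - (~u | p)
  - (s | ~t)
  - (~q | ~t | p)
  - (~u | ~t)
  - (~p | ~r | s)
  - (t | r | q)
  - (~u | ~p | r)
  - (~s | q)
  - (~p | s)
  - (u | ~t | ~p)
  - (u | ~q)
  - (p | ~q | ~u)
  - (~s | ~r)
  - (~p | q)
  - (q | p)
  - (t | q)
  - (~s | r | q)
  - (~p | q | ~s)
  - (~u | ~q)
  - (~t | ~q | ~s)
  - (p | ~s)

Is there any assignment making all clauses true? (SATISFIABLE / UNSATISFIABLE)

p = True:
  propagation gives t=False, s=True, q=True, u=True; an empty clause results — contradiction.
p = False:
  propagation gives u=False, q=False; an empty clause results — contradiction.
Every branch closes, so no satisfying assignment exists.

UNSATISFIABLE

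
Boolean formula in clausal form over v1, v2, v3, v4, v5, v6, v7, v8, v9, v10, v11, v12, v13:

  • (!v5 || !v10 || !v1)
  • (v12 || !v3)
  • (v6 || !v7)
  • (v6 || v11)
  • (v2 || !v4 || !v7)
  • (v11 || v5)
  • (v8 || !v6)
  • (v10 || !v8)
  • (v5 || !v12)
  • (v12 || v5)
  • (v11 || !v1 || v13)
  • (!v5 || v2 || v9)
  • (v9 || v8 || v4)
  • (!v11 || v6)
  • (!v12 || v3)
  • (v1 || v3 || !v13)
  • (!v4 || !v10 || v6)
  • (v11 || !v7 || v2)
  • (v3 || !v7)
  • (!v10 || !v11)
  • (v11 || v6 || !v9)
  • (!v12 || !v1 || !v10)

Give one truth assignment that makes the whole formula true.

v2 occurs only positively in the remaining clauses — set v2 = True.
Pure literal: v7 appears only negated; assign v7 = False.
Set v1 = False and propagate.
For the remaining variables, v3 = True, v4 = False, v5 = True, v6 = True, v8 = True, v9 = True, v10 = True, v11 = False, v12 = True, v13 = True works.

v1=0, v2=1, v3=1, v4=0, v5=1, v6=1, v7=0, v8=1, v9=1, v10=1, v11=0, v12=1, v13=1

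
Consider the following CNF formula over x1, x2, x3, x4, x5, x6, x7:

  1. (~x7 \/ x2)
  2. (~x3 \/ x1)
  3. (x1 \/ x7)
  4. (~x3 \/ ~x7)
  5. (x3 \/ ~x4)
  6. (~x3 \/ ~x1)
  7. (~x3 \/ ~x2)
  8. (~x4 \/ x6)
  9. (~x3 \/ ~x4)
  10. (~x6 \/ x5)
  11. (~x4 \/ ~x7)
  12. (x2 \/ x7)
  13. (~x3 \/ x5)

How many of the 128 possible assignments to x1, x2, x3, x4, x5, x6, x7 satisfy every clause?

Case analysis on x3 and x7:
  x3=T, x7=T: a clause becomes empty — 0.
  x3=T, x7=F: a clause becomes empty — 0.
  x3=F, x7=T: x1 free; 3 ways for (x2,x4,x5,x6) × 2^1 = 6.
  x3=F, x7=F: remaining (x1,x2,x4,x5,x6) ∈ {(T,T,F,F,F); (T,T,F,T,F); (T,T,F,T,T)} — 3.
Total: 0 + 0 + 6 + 3 = 9.

9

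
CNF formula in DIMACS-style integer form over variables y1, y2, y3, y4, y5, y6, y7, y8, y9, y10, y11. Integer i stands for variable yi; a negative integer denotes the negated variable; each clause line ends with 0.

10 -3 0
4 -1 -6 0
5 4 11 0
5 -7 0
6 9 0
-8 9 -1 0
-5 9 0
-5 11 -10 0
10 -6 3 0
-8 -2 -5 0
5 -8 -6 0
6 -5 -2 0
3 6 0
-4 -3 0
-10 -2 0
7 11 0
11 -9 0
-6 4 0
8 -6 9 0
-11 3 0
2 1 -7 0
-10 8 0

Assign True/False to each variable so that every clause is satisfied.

Branch on y1: take y1 = False.
Set y2 = False and propagate.
  then y7 is forced to False.
  then y11 is forced to True.
  then y3 is forced to True.
  then y10 is forced to True.
  then y4 is forced to False.
  then y6 is forced to False.
  then y9 is forced to True.
  then y8 is forced to True.
y5 is now unconstrained; take y5 = True.
Every clause has at least one true literal under this assignment.
Check each clause:
  1. {y10, ¬y3} — y10 is true.
  2. {¬y1, y4, ¬y6} — ¬y6 is true.
  3. {y5, y4, y11} — y11 is true.
  4. {y5, ¬y7} — ¬y7 is true.
  5. {y6, y9} — y9 is true.
  6. {y9, ¬y8, ¬y1} — y9 is true.
  7. {y9, ¬y5} — y9 is true.
  8. {¬y5, y11, ¬y10} — y11 is true.
  9. {y3, y10, ¬y6} — y3 is true.
  10. {¬y2, ¬y5, ¬y8} — ¬y2 is true.
  11. {¬y6, y5, ¬y8} — ¬y6 is true.
  12. {y6, ¬y2, ¬y5} — ¬y2 is true.
  13. {y6, y3} — y3 is true.
  14. {¬y3, ¬y4} — ¬y4 is true.
  15. {¬y10, ¬y2} — ¬y2 is true.
  16. {y11, y7} — y11 is true.
  17. {y11, ¬y9} — y11 is true.
  18. {¬y6, y4} — ¬y6 is true.
  19. {¬y6, y9, y8} — y8 is true.
  20. {¬y11, y3} — y3 is true.
  21. {y1, ¬y7, y2} — ¬y7 is true.
  22. {y8, ¬y10} — y8 is true.

y1=F, y2=F, y3=T, y4=F, y5=T, y6=F, y7=F, y8=T, y9=T, y10=T, y11=T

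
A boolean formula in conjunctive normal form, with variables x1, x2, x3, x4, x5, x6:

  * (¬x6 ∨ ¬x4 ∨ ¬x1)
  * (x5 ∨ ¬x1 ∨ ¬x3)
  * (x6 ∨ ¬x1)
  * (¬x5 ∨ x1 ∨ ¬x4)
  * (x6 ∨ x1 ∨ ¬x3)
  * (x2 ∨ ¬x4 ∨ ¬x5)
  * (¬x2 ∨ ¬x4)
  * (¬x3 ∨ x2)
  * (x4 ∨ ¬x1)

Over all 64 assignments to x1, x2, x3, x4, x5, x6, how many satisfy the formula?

12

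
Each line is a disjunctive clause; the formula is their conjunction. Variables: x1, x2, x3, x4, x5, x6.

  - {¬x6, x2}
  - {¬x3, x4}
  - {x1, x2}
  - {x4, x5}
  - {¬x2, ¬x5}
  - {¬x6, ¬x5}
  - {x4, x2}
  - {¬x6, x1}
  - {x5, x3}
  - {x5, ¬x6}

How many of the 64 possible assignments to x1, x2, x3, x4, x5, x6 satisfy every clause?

5

The models are:
  x1=F x2=T x3=T x4=T x5=F x6=F
  x1=T x2=F x3=F x4=T x5=T x6=F
  x1=T x2=F x3=T x4=T x5=F x6=F
  x1=T x2=F x3=T x4=T x5=T x6=F
  x1=T x2=T x3=T x4=T x5=F x6=F
That's 5 in total.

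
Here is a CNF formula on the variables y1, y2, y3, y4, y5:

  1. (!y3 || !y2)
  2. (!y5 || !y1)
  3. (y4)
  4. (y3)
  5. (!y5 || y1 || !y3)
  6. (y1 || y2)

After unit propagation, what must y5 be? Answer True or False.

False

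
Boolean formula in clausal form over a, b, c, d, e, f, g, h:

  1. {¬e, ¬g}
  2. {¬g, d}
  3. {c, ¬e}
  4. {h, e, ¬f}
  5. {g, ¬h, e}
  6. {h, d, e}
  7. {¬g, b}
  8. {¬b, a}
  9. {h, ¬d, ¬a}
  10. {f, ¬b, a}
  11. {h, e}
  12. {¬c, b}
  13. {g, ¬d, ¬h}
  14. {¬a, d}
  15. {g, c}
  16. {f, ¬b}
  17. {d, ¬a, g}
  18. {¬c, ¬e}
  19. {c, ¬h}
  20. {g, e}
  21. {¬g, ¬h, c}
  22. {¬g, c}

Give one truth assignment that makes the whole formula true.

a=T  b=T  c=T  d=T  e=F  f=T  g=T  h=T

Check each clause:
  1. {¬e, ¬g} — ¬e is true.
  2. {d, ¬g} — d is true.
  3. {¬e, c} — c is true.
  4. {¬f, e, h} — h is true.
  5. {g, e, ¬h} — g is true.
  6. {h, d, e} — h is true.
  7. {b, ¬g} — b is true.
  8. {a, ¬b} — a is true.
  9. {¬a, h, ¬d} — h is true.
  10. {f, ¬b, a} — a is true.
  11. {e, h} — h is true.
  12. {b, ¬c} — b is true.
  13. {g, ¬d, ¬h} — g is true.
  14. {¬a, d} — d is true.
  15. {g, c} — c is true.
  16. {f, ¬b} — f is true.
  17. {d, ¬a, g} — d is true.
  18. {¬c, ¬e} — ¬e is true.
  19. {¬h, c} — c is true.
  20. {g, e} — g is true.
  21. {c, ¬g, ¬h} — c is true.
  22. {¬g, c} — c is true.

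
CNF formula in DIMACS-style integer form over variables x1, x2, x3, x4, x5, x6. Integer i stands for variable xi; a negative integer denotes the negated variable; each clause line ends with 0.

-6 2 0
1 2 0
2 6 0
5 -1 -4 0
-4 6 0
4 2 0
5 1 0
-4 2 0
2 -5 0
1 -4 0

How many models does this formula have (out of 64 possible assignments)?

14

Split on x2, then x4.
  x2=1, x4=1: remaining (x1,x3,x5,x6) ∈ {(1,0,1,1); (1,1,1,1)} — 2.
  x2=1, x4=0: x3, x6 free; 3 ways for (x1,x5) × 2^2 = 12.
  x2=0, x4=1: a clause becomes empty — 0.
  x2=0, x4=0: a clause becomes empty — 0.
Total: 2 + 12 + 0 + 0 = 14.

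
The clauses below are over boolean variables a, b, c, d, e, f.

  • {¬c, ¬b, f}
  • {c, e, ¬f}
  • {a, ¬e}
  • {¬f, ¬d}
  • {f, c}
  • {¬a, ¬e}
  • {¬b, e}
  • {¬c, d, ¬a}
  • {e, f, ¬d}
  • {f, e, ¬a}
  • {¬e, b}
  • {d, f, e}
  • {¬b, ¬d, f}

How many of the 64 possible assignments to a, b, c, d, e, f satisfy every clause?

1

The models are:
  a=F b=F c=T d=F e=F f=T
Count: 1.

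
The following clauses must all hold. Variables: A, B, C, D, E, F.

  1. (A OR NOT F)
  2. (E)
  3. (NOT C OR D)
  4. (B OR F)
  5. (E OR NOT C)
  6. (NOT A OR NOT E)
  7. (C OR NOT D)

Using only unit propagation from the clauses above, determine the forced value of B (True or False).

True

(E) stands alone — E = True.
(NOT E OR NOT A): since E = True, the clause reduces to (NOT A). A = False.
(NOT F OR A) with A = False leaves only NOT F, so F = False.
(B OR F): since F = False, the clause reduces to (B). B = True.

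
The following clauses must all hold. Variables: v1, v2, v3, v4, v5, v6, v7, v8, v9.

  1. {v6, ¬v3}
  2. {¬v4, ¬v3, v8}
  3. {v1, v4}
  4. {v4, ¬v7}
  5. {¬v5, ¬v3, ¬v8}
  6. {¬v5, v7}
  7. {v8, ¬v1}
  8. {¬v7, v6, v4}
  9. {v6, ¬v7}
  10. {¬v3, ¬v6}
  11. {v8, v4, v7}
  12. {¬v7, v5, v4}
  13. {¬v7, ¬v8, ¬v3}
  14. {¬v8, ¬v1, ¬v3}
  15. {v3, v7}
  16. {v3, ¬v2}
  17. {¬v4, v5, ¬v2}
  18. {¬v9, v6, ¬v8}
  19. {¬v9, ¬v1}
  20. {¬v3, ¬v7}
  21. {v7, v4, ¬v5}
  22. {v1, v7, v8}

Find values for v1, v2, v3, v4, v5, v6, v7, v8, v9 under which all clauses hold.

v1=False, v2=False, v3=False, v4=True, v5=False, v6=True, v7=True, v8=False, v9=False

Check each clause:
  1. {v6, ¬v3} — ¬v3 is true.
  2. {¬v3, v8, ¬v4} — ¬v3 is true.
  3. {v1, v4} — v4 is true.
  4. {¬v7, v4} — v4 is true.
  5. {¬v5, ¬v3, ¬v8} — ¬v8 is true.
  6. {¬v5, v7} — ¬v5 is true.
  7. {v8, ¬v1} — ¬v1 is true.
  8. {v6, ¬v7, v4} — v4 is true.
  9. {¬v7, v6} — v6 is true.
  10. {¬v3, ¬v6} — ¬v3 is true.
  11. {v4, v8, v7} — v4 is true.
  12. {¬v7, v5, v4} — v4 is true.
  13. {¬v3, ¬v8, ¬v7} — ¬v8 is true.
  14. {¬v1, ¬v8, ¬v3} — ¬v8 is true.
  15. {v7, v3} — v7 is true.
  16. {¬v2, v3} — ¬v2 is true.
  17. {¬v2, ¬v4, v5} — ¬v2 is true.
  18. {v6, ¬v9, ¬v8} — ¬v8 is true.
  19. {¬v1, ¬v9} — ¬v1 is true.
  20. {¬v3, ¬v7} — ¬v3 is true.
  21. {v7, ¬v5, v4} — ¬v5 is true.
  22. {v1, v8, v7} — v7 is true.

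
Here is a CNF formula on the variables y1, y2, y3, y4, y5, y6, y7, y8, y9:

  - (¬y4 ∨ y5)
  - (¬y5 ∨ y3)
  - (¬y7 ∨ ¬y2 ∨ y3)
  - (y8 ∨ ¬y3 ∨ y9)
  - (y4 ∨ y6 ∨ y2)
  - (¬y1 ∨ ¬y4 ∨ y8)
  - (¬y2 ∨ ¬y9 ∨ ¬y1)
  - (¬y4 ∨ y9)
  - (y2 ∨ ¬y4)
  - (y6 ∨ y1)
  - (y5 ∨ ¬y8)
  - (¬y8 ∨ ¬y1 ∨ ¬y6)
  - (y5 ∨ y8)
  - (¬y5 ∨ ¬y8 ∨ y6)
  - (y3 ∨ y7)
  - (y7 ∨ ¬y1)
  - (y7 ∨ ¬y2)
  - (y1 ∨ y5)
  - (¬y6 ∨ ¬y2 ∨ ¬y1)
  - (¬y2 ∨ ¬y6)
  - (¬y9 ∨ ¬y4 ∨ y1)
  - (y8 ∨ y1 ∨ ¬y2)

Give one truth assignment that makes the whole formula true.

y1=False, y2=False, y3=True, y4=False, y5=True, y6=True, y7=True, y8=True, y9=True

Try y1 = False.
  then y6 is forced to True.
  then y5 is forced to True.
  then y3 is forced to True.
  then y2 is forced to False.
  then y4 is forced to False.
Try y8 = True.
y7, y9 are now unconstrained; take y7 = True, y9 = True.
Check each clause:
  1. (¬y4 ∨ y5) — ¬y4 is true.
  2. (y3 ∨ ¬y5) — y3 is true.
  3. (¬y7 ∨ ¬y2 ∨ y3) — y3 is true.
  4. (y8 ∨ y9 ∨ ¬y3) — y8 is true.
  5. (y4 ∨ y6 ∨ y2) — y6 is true.
  6. (¬y4 ∨ y8 ∨ ¬y1) — y8 is true.
  7. (¬y2 ∨ ¬y1 ∨ ¬y9) — ¬y2 is true.
  8. (y9 ∨ ¬y4) — y9 is true.
  9. (¬y4 ∨ y2) — ¬y4 is true.
  10. (y1 ∨ y6) — y6 is true.
  11. (¬y8 ∨ y5) — y5 is true.
  12. (¬y6 ∨ ¬y8 ∨ ¬y1) — ¬y1 is true.
  13. (y5 ∨ y8) — y8 is true.
  14. (¬y8 ∨ y6 ∨ ¬y5) — y6 is true.
  15. (y3 ∨ y7) — y3 is true.
  16. (¬y1 ∨ y7) — ¬y1 is true.
  17. (¬y2 ∨ y7) — ¬y2 is true.
  18. (y5 ∨ y1) — y5 is true.
  19. (¬y1 ∨ ¬y2 ∨ ¬y6) — ¬y2 is true.
  20. (¬y6 ∨ ¬y2) — ¬y2 is true.
  21. (¬y4 ∨ ¬y9 ∨ y1) — ¬y4 is true.
  22. (y8 ∨ y1 ∨ ¬y2) — y8 is true.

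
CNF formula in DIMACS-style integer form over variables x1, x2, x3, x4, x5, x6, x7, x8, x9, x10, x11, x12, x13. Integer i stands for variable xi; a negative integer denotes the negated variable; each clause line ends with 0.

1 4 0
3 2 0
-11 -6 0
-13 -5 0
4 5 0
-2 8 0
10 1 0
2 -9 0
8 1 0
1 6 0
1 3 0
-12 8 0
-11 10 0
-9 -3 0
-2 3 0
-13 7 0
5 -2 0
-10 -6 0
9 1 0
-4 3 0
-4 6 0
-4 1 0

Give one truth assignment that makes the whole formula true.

x1 = T, x2 = F, x3 = T, x4 = F, x5 = T, x6 = T, x7 = T, x8 = T, x9 = F, x10 = F, x11 = F, x12 = T, x13 = F

x1 occurs only positively in the remaining clauses — set x1 = True.
Pure literal: x7 appears only positively; assign x7 = True.
Try x2 = False.
  then x3 is forced to True.
  then x9 is forced to False.
The remaining clauses are satisfied by x4 = False, x5 = True, x6 = True, x8 = True, x10 = False, x11 = False, x12 = True, x13 = False.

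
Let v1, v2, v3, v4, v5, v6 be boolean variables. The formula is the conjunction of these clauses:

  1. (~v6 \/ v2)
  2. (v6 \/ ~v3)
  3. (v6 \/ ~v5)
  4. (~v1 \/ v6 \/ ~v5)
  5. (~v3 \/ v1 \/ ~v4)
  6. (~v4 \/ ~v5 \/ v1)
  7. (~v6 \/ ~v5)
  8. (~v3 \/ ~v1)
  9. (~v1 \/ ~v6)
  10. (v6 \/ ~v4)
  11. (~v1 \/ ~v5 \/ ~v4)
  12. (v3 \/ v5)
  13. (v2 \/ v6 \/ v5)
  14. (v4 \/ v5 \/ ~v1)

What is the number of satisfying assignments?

1

Satisfying assignments:
  v1=0 v2=1 v3=1 v4=0 v5=0 v6=1
Count: 1.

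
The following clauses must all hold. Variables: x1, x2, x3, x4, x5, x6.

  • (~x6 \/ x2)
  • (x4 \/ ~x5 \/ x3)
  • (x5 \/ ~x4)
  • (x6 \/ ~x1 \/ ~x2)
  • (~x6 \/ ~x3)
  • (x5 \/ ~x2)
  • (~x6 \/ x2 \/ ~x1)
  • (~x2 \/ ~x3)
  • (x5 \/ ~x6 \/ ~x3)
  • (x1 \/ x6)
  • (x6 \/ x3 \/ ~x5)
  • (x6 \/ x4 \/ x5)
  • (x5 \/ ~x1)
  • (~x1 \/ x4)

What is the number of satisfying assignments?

The models are:
  x1=F x2=T x3=F x4=T x5=T x6=T
  x1=T x2=F x3=T x4=T x5=T x6=F
  x1=T x2=T x3=F x4=T x5=T x6=T
Count: 3.

3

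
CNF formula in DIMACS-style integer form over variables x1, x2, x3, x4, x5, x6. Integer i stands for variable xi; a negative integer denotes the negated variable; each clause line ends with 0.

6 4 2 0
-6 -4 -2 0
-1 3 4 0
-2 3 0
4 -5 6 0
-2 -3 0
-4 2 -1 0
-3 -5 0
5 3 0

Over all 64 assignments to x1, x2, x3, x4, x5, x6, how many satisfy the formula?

Satisfying assignments:
  x1=F x2=F x3=F x4=F x5=T x6=T
  x1=F x2=F x3=F x4=T x5=T x6=F
  x1=F x2=F x3=F x4=T x5=T x6=T
  x1=F x2=F x3=T x4=F x5=F x6=T
  x1=F x2=F x3=T x4=T x5=F x6=F
  x1=F x2=F x3=T x4=T x5=F x6=T
  x1=T x2=F x3=T x4=F x5=F x6=T
That's 7 in total.

7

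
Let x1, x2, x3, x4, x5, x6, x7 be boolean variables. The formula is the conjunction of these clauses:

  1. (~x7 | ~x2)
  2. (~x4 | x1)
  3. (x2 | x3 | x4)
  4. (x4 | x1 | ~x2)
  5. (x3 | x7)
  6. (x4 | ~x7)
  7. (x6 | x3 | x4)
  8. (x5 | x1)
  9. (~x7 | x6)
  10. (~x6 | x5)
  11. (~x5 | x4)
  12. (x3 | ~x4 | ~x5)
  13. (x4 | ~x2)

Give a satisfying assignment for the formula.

x1 occurs only positively in the remaining clauses — set x1 = True.
x3 occurs only positively in the remaining clauses — set x3 = True.
Try x2 = True.
  then x7 is forced to False.
  then x4 is forced to True.
For the remaining variables, x5 = True, x6 = False works.
Check each clause:
  1. (~x2 | ~x7) — ~x7 is true.
  2. (~x4 | x1) — x1 is true.
  3. (x4 | x3 | x2) — x2 is true.
  4. (x1 | x4 | ~x2) — x1 is true.
  5. (x7 | x3) — x3 is true.
  6. (x4 | ~x7) — ~x7 is true.
  7. (x4 | x3 | x6) — x3 is true.
  8. (x5 | x1) — x1 is true.
  9. (x6 | ~x7) — ~x7 is true.
  10. (~x6 | x5) — ~x6 is true.
  11. (~x5 | x4) — x4 is true.
  12. (x3 | ~x5 | ~x4) — x3 is true.
  13. (~x2 | x4) — x4 is true.

x1=True, x2=True, x3=True, x4=True, x5=True, x6=False, x7=False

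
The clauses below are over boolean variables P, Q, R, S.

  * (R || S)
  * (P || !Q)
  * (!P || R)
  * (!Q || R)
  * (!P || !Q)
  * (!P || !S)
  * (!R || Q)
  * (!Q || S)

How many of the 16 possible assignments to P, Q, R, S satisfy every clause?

The models are:
  P=F Q=F R=F S=T
Count: 1.

1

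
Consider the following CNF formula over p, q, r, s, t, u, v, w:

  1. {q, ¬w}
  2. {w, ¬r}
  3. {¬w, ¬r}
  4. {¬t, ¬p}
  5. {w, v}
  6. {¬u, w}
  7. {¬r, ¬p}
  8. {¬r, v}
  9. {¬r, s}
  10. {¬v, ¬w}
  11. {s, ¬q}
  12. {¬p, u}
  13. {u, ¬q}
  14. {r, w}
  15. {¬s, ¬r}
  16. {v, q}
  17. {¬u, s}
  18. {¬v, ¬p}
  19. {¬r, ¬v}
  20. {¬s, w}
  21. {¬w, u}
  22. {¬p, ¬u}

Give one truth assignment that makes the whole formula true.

p=F, q=T, r=F, s=T, t=T, u=T, v=F, w=T

Check each clause:
  1. {q, ¬w} — q is true.
  2. {¬r, w} — w is true.
  3. {¬r, ¬w} — ¬r is true.
  4. {¬p, ¬t} — ¬p is true.
  5. {w, v} — w is true.
  6. {¬u, w} — w is true.
  7. {¬p, ¬r} — ¬r is true.
  8. {¬r, v} — ¬r is true.
  9. {s, ¬r} — s is true.
  10. {¬v, ¬w} — ¬v is true.
  11. {¬q, s} — s is true.
  12. {u, ¬p} — u is true.
  13. {¬q, u} — u is true.
  14. {r, w} — w is true.
  15. {¬s, ¬r} — ¬r is true.
  16. {q, v} — q is true.
  17. {s, ¬u} — s is true.
  18. {¬v, ¬p} — ¬v is true.
  19. {¬v, ¬r} — ¬v is true.
  20. {w, ¬s} — w is true.
  21. {u, ¬w} — u is true.
  22. {¬u, ¬p} — ¬p is true.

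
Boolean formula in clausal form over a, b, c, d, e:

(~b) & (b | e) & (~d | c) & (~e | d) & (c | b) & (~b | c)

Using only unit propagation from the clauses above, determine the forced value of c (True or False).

True

(~b) is a unit clause: b = False.
(e | b): since b = False, the clause reduces to (e). e = True.
(d | ~e) with e = True leaves only d, so d = True.
(c | ~d) with d = True leaves only c, so c = True.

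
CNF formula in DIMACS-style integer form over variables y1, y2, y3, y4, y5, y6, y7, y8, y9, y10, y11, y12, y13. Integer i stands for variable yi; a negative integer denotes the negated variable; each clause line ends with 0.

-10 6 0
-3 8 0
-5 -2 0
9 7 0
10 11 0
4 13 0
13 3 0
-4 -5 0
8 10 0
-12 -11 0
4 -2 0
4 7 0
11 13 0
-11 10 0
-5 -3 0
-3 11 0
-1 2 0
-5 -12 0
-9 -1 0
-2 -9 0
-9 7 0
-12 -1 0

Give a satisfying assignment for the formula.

y1 occurs only negated in the remaining clauses — set y1 = False.
Pure literal: y6 appears only positively; assign y6 = True.
Branch on y2: take y2 = False.
The remaining clauses are satisfied by y3 = False, y4 = False, y5 = True, y7 = True, y8 = False, y9 = False, y10 = True, y11 = True, y12 = False, y13 = True.

y1=F, y2=F, y3=F, y4=F, y5=T, y6=T, y7=T, y8=F, y9=F, y10=T, y11=T, y12=F, y13=T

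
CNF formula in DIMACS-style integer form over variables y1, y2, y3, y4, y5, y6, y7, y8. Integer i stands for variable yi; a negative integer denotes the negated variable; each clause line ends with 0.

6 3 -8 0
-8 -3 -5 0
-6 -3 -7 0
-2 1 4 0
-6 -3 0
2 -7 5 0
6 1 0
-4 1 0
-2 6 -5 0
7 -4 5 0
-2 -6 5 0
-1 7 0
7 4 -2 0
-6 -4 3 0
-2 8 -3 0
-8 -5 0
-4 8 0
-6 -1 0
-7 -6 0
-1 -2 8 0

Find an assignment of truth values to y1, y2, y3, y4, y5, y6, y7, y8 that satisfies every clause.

y1=True, y2=True, y3=True, y4=False, y5=False, y6=False, y7=True, y8=True

Check each clause:
  1. (y3 OR NOT y8 OR y6) — y3 is true.
  2. (NOT y8 OR NOT y3 OR NOT y5) — NOT y5 is true.
  3. (NOT y7 OR NOT y6 OR NOT y3) — NOT y6 is true.
  4. (NOT y2 OR y1 OR y4) — y1 is true.
  5. (NOT y3 OR NOT y6) — NOT y6 is true.
  6. (y5 OR NOT y7 OR y2) — y2 is true.
  7. (y1 OR y6) — y1 is true.
  8. (y1 OR NOT y4) — y1 is true.
  9. (NOT y2 OR NOT y5 OR y6) — NOT y5 is true.
  10. (NOT y4 OR y5 OR y7) — NOT y4 is true.
  11. (NOT y6 OR NOT y2 OR y5) — NOT y6 is true.
  12. (y7 OR NOT y1) — y7 is true.
  13. (y4 OR NOT y2 OR y7) — y7 is true.
  14. (y3 OR NOT y4 OR NOT y6) — NOT y6 is true.
  15. (NOT y2 OR y8 OR NOT y3) — y8 is true.
  16. (NOT y8 OR NOT y5) — NOT y5 is true.
  17. (y8 OR NOT y4) — y8 is true.
  18. (NOT y1 OR NOT y6) — NOT y6 is true.
  19. (NOT y7 OR NOT y6) — NOT y6 is true.
  20. (y8 OR NOT y2 OR NOT y1) — y8 is true.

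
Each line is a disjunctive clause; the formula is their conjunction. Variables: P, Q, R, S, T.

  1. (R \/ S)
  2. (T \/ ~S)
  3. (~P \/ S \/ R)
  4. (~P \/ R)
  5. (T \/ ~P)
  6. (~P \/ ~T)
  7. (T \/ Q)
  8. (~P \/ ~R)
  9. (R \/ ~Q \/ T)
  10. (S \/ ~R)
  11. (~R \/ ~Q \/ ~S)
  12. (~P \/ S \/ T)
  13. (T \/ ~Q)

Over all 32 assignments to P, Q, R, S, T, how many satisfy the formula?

The models are:
  P=F Q=F R=F S=T T=T
  P=F Q=F R=T S=T T=T
  P=F Q=T R=F S=T T=T
That's 3 in total.

3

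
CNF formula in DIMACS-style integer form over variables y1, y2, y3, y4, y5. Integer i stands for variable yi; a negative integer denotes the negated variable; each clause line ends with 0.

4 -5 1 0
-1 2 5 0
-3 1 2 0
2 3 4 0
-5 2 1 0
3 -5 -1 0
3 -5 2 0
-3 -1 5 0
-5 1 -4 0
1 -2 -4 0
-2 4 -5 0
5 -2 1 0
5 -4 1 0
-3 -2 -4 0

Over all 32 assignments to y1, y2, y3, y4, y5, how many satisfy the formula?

4

Satisfying assignments:
  y1=1 y2=0 y3=1 y4=0 y5=1
  y1=1 y2=0 y3=1 y4=1 y5=1
  y1=1 y2=1 y3=0 y4=0 y5=0
  y1=1 y2=1 y3=0 y4=1 y5=0
Count: 4.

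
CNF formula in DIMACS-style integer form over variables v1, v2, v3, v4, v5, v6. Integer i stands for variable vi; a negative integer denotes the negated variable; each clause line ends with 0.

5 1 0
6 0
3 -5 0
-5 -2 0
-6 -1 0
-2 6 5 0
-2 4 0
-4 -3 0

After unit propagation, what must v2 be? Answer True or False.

(v6) is a unit clause: v6 = True.
(!v1 || !v6): since v6 = True, the clause reduces to (!v1). v1 = False.
(v1 || v5): since v1 = False, the clause reduces to (v5). v5 = True.
(v3 || !v5) with v5 = True leaves only v3, so v3 = True.
(!v2 || !v5): since v5 = True, the clause reduces to (!v2). v2 = False.

False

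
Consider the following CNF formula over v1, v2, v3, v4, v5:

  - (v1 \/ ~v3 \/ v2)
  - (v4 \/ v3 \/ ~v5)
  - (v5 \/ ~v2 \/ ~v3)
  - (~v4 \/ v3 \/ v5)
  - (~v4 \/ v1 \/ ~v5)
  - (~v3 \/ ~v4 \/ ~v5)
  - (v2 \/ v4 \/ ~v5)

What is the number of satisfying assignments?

10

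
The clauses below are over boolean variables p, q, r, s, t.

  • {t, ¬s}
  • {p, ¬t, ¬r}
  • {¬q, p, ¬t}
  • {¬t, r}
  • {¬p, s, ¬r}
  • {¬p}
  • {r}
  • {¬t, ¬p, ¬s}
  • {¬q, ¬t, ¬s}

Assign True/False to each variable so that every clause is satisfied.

p = False, q = True, r = True, s = False, t = False

Check each clause:
  1. {t, ¬s} — ¬s is true.
  2. {p, ¬t, ¬r} — ¬t is true.
  3. {¬q, ¬t, p} — ¬t is true.
  4. {¬t, r} — r is true.
  5. {¬r, s, ¬p} — ¬p is true.
  6. {¬p} — ¬p is true.
  7. {r} — r is true.
  8. {¬p, ¬t, ¬s} — ¬t is true.
  9. {¬q, ¬t, ¬s} — ¬t is true.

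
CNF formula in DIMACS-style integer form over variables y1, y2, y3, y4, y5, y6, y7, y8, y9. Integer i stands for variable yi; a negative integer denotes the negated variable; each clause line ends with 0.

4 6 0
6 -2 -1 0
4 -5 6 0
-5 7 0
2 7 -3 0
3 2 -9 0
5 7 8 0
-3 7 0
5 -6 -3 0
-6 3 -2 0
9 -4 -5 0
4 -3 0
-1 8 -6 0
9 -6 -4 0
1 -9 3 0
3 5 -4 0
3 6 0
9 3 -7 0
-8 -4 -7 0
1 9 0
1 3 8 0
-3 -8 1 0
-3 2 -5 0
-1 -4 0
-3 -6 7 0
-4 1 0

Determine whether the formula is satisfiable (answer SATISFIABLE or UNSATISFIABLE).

SATISFIABLE

Try y1 = True.
  then y4 is forced to False.
  then y6 is forced to True.
  then y3 is forced to False.
  then y2 is forced to False.
  then y9 is forced to False.
  then y8 is forced to True.
  then y7 is forced to False.
  then y5 is forced to False.
Every clause has at least one true literal under this assignment.
So y1 = True, y2 = False, y3 = False, y4 = False, y5 = False, y6 = True, y7 = False, y8 = True, y9 = False is a satisfying assignment.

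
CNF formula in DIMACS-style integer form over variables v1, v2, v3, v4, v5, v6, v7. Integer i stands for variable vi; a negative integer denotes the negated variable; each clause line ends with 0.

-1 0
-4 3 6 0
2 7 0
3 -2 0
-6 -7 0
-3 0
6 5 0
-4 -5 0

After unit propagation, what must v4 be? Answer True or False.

False

(¬v1) stands alone — v1 = False.
Unit clause (¬v3) sets v3 = False.
(v3 ∨ ¬v2): since v3 = False, the clause reduces to (¬v2). v2 = False.
(v7 ∨ v2) with v2 = False leaves only v7, so v7 = True.
(¬v6 ∨ ¬v7) with v7 = True leaves only ¬v6, so v6 = False.
From (¬v4 ∨ v3 ∨ v6) and v3 = False, v6 = False: v4 = False.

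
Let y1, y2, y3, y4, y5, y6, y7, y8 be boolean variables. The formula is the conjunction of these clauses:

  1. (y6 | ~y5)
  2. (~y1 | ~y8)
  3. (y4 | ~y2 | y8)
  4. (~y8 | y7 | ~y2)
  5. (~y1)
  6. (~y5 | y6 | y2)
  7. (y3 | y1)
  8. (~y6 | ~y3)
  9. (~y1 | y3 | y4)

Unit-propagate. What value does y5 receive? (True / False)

False

(~y1) is a unit clause: y1 = False.
From (y3 | y1) and y1 = False: y3 = True.
(~y3 | ~y6) with y3 = True leaves only ~y6, so y6 = False.
(y6 | ~y5): since y6 = False, the clause reduces to (~y5). y5 = False.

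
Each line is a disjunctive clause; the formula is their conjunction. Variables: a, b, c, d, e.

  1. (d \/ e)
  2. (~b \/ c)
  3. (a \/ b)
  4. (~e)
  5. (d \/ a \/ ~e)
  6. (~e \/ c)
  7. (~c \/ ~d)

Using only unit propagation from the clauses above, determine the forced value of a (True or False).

Unit clause (~e) sets e = False.
In (e \/ d), e is now false; d must hold, so d = True.
(~d \/ ~c): since d = True, the clause reduces to (~c). c = False.
In (~b \/ c), c is now false; ~b must hold, so b = False.
From (a \/ b) and b = False: a = True.

True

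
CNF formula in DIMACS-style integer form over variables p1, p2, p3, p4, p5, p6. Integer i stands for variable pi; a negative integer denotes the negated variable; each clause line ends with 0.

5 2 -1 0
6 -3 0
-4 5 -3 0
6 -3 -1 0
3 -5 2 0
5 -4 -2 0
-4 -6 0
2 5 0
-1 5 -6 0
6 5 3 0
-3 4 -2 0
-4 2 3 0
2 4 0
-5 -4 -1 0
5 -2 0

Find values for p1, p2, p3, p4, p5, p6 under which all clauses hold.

p1=False, p2=True, p3=False, p4=False, p5=True, p6=False

p1 occurs only negated in the remaining clauses — set p1 = False.
Try p2 = True.
  then p5 is forced to True.
The remaining clauses are satisfied by p3 = False, p4 = False, p6 = False.
Every clause has at least one true literal under this assignment.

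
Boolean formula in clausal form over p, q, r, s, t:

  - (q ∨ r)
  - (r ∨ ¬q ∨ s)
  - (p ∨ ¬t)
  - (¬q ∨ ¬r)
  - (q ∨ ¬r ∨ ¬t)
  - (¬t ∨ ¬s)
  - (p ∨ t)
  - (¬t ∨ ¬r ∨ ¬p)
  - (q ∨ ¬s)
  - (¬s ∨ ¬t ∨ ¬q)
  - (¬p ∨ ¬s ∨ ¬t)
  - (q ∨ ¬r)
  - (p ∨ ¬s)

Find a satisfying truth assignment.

p = True, q = True, r = False, s = True, t = False

Set p = True and propagate.
The remaining clauses are satisfied by q = True, r = False, s = True, t = False.
Every clause has at least one true literal under this assignment.
Check each clause:
  1. (q ∨ r) — q is true.
  2. (r ∨ s ∨ ¬q) — s is true.
  3. (p ∨ ¬t) — p is true.
  4. (¬q ∨ ¬r) — ¬r is true.
  5. (¬t ∨ q ∨ ¬r) — q is true.
  6. (¬t ∨ ¬s) — ¬t is true.
  7. (t ∨ p) — p is true.
  8. (¬p ∨ ¬t ∨ ¬r) — ¬t is true.
  9. (¬s ∨ q) — q is true.
  10. (¬t ∨ ¬q ∨ ¬s) — ¬t is true.
  11. (¬s ∨ ¬t ∨ ¬p) — ¬t is true.
  12. (q ∨ ¬r) — q is true.
  13. (¬s ∨ p) — p is true.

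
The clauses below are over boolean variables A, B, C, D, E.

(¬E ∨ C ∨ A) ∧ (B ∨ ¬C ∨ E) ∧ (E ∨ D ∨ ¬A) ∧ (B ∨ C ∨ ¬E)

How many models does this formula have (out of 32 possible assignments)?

Case analysis on E and C:
  E=T, C=T: A, B, D free → 2^3 = 8.
  E=T, C=F: remaining (A,B,D) ∈ {(T,T,F); (T,T,T)} — 2.
  E=F, C=T: remaining (A,B,D) ∈ {(F,T,F); (F,T,T); (T,T,T)} — 3.
  E=F, C=F: B free; 3 ways for (A,D) × 2^1 = 6.
Total: 8 + 2 + 3 + 6 = 19.

19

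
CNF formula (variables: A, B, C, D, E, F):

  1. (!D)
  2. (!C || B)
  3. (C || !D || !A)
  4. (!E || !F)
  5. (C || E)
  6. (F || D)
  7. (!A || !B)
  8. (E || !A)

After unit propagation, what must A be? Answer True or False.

False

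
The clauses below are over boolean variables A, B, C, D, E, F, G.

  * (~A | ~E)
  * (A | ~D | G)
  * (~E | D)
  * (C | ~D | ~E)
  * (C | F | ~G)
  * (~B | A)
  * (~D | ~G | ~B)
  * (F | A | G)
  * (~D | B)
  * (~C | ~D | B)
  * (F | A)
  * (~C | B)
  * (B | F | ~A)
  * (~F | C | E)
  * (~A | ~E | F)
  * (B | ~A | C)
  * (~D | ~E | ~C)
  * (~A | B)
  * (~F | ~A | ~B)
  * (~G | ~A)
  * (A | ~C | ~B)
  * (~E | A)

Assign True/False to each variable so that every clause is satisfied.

A = 1, B = 1, C = 0, D = 1, E = 0, F = 0, G = 0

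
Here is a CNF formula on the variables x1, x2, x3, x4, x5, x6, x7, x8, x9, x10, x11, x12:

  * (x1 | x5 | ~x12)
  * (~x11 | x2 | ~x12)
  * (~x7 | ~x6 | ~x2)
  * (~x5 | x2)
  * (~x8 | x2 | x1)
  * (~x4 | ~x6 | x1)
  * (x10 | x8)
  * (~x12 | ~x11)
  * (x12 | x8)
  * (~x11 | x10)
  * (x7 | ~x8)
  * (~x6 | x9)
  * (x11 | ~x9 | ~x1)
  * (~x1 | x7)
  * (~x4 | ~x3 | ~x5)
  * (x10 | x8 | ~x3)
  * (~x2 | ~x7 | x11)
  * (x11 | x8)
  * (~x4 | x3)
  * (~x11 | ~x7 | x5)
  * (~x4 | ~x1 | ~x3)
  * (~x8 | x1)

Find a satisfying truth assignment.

Pure literal: x4 appears only negated; assign x4 = False.
x6 occurs only negated in the remaining clauses — set x6 = False.
Set x1 = True and propagate.
  then x7 is forced to True.
Try x2 = True.
  then x11 is forced to True.
  then x12 is forced to False.
  then x8 is forced to True.
  then x10 is forced to True.
  then x5 is forced to True.
x3, x9 are now unconstrained; take x3 = False, x9 = False.
Every clause has at least one true literal under this assignment.

x1=True  x2=True  x3=False  x4=False  x5=True  x6=False  x7=True  x8=True  x9=False  x10=True  x11=True  x12=False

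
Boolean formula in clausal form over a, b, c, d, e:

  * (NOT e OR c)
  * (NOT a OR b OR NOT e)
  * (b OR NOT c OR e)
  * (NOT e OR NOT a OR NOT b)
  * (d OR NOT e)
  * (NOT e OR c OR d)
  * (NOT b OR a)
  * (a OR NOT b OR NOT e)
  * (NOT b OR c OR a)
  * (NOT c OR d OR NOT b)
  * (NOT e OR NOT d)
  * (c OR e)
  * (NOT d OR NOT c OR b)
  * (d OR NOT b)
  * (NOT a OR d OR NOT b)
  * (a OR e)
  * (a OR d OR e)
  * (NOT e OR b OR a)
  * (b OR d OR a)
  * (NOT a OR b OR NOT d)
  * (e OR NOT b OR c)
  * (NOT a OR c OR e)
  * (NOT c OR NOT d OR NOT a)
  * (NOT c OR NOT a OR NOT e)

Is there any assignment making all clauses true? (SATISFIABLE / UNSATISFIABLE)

e = True:
  propagation gives c=True, d=True; an empty clause results — contradiction.
e = False:
  propagation gives c=True, b=True, a=True, d=True; an empty clause results — contradiction.
Every branch closes, so no satisfying assignment exists.

UNSATISFIABLE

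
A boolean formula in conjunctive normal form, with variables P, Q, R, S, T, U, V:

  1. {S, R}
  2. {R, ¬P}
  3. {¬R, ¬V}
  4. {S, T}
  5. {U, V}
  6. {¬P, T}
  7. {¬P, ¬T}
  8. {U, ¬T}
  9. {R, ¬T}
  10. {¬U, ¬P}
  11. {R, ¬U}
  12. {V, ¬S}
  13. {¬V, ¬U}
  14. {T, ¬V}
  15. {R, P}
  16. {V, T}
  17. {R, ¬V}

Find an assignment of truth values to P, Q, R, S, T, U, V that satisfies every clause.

P = 0  Q = 1  R = 1  S = 0  T = 1  U = 1  V = 0

Check each clause:
  1. {S, R} — R is true.
  2. {¬P, R} — R is true.
  3. {¬R, ¬V} — ¬V is true.
  4. {S, T} — T is true.
  5. {V, U} — U is true.
  6. {T, ¬P} — T is true.
  7. {¬P, ¬T} — ¬P is true.
  8. {¬T, U} — U is true.
  9. {¬T, R} — R is true.
  10. {¬U, ¬P} — ¬P is true.
  11. {¬U, R} — R is true.
  12. {V, ¬S} — ¬S is true.
  13. {¬V, ¬U} — ¬V is true.
  14. {¬V, T} — ¬V is true.
  15. {P, R} — R is true.
  16. {V, T} — T is true.
  17. {¬V, R} — ¬V is true.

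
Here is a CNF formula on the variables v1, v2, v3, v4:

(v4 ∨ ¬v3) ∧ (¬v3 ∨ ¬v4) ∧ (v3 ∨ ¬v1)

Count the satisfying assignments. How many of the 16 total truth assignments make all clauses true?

The models are:
  v1=F v2=F v3=F v4=F
  v1=F v2=F v3=F v4=T
  v1=F v2=T v3=F v4=F
  v1=F v2=T v3=F v4=T
Count: 4.

4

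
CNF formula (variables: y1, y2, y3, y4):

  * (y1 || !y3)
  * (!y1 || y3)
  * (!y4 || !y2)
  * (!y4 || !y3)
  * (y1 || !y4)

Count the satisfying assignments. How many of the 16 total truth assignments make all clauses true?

4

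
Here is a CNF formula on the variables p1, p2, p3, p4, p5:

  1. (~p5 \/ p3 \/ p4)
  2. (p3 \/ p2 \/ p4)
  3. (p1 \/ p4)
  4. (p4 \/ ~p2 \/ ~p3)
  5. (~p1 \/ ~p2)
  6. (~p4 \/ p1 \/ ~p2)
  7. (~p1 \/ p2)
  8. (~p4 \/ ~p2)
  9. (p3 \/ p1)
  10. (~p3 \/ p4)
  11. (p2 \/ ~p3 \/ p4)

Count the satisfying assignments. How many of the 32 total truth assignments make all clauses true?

2

The models are:
  p1=0 p2=0 p3=1 p4=1 p5=0
  p1=0 p2=0 p3=1 p4=1 p5=1
That's 2 in total.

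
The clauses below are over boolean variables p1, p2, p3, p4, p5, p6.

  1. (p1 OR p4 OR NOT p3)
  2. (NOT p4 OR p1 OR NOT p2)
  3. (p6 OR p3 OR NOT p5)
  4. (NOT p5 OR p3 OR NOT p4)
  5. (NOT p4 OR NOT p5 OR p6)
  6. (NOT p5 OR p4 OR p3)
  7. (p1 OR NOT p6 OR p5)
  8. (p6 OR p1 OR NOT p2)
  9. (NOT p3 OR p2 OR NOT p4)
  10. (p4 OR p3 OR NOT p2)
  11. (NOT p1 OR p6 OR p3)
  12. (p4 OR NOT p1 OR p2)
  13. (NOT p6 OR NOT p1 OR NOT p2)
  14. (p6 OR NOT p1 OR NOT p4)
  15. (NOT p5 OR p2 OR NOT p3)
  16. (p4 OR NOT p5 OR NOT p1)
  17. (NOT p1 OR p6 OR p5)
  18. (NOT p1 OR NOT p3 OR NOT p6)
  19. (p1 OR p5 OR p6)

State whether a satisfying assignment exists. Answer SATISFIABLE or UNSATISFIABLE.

SATISFIABLE

Branch on p1: take p1 = True.
Set p2 = False and propagate.
  then p4 is forced to True.
  then p3 is forced to False.
  then p5 is forced to False.
  then p6 is forced to True.
So p1 = T  p2 = F  p3 = F  p4 = T  p5 = F  p6 = T is a satisfying assignment.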